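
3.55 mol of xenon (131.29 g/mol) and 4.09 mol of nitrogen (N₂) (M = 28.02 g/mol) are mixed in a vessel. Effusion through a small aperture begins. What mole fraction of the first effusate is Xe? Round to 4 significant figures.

Rate_i ∝ x_i/√M_i (Graham's law weighted by mole fraction), so the effusate composition follows n_i/√M_i.
x_Xe(eff) = (n_Xe/√M_Xe) / (n_Xe/√M_Xe + n_N₂/√M_N₂)
= (3.55/√131.29) / (3.55/√131.29 + 4.09/√28.02) = 0.3098/(0.3098 + 0.7727) = 0.2862.

0.2862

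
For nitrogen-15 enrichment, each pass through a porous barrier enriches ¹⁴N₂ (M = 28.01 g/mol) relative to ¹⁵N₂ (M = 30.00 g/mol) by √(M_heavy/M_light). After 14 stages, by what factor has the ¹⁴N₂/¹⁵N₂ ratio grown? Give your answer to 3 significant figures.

The single-stage factor is √(M_heavy/M_light), so 14 stages give [√(30.00/28.01)]^14 = (30.00/28.01)^(14/2).
= 1.07105^7 = 1.62.

1.62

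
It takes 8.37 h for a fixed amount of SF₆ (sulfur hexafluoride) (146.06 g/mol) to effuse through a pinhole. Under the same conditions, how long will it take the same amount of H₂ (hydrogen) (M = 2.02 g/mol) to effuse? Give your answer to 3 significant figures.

0.984 h

From Graham's law, t_H₂/t_SF₆ = √(M_H₂/M_SF₆) = √(2.02/146.06) = √0.01383 = 0.1176.
So the time for H₂ is 8.37 × 0.1176 = 0.984 h.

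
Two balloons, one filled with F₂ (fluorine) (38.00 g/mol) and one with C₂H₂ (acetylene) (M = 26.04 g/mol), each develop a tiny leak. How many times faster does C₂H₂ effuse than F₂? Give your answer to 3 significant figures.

1.21

From Graham's law, rate_C₂H₂/rate_F₂ = √(M_F₂/M_C₂H₂) = √(38.00/26.04) = √1.459 = 1.21.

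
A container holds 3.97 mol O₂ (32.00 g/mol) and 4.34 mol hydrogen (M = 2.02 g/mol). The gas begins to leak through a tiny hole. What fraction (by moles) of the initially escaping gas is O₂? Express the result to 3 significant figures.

Each component's effusion rate ∝ (its partial pressure)·(1/√M) ∝ n_i/√M_i.
Mole fraction of O₂ in the effusate = (n_O₂/√M_O₂) / (n_O₂/√M_O₂ + n_H₂/√M_H₂)
= (3.97/√32.00) / (3.97/√32.00 + 4.34/√2.02) = 0.7018/(0.7018 + 3.054) = 0.187.

0.187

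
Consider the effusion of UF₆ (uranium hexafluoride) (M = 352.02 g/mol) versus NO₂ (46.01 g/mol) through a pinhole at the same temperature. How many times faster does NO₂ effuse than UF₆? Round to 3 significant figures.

2.77

By Graham's law, rate_NO₂/rate_UF₆ = √(M_UF₆/M_NO₂) = √(352.02/46.01) = √7.651 = 2.77.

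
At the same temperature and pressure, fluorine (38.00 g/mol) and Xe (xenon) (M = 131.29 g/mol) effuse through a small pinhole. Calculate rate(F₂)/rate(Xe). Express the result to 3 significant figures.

1.86

From Graham's law, rate_F₂/rate_Xe = √(M_Xe/M_F₂) = √(131.29/38.00) = √3.455 = 1.86.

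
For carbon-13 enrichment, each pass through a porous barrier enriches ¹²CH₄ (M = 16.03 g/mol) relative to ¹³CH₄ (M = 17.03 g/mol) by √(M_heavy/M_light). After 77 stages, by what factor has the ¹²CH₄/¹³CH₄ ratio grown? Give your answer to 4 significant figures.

Overall factor = α^77 with α = √(17.03/16.03), i.e. (17.03/16.03)^(77/2).
= 1.06238^(77/2) = 10.28.

10.28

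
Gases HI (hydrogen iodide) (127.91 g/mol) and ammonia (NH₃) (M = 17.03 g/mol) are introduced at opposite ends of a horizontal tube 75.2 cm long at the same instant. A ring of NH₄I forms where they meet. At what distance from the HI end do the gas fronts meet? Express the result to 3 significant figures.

20.1 cm

Distances travelled in equal time are proportional to diffusion rates, so d_HI/d_NH₃ = √(M_NH₃/M_HI) = √(17.03/127.91) = 0.3649.
With d_HI + d_NH₃ = 75.2 cm, d_NH₃ = 75.2/(1 + 0.3649) = 55.10 cm.
d_HI = 75.2 − 55.10 = 20.1 cm.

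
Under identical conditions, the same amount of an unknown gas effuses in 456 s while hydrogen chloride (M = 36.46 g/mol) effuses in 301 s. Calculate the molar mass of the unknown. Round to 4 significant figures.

By Graham's law, t_X/t_HCl = √(M_X/M_HCl).
456/301 = 1.515 = √(M_X/36.46)
M_X = 36.46 × 1.515² = 36.46 × 2.295 = 83.68 g/mol

83.68 g/mol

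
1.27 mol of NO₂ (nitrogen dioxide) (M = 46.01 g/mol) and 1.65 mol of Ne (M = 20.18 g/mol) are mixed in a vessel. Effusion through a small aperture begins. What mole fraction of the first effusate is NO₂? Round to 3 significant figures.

0.338

Each component's effusion rate ∝ (its partial pressure)·(1/√M) ∝ n_i/√M_i.
x_NO₂(eff) = (n_NO₂/√M_NO₂) / (n_NO₂/√M_NO₂ + n_Ne/√M_Ne)
= (1.27/√46.01) / (1.27/√46.01 + 1.65/√20.18) = 0.1872/(0.1872 + 0.3673) = 0.338.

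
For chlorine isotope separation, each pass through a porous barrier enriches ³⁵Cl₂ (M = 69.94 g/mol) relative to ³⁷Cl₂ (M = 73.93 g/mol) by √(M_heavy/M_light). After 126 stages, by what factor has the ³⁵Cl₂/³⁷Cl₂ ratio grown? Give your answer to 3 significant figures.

33.0

Overall factor = α^126 with α = √(73.93/69.94), i.e. (73.93/69.94)^(126/2).
= 1.05705^63 = 33.0.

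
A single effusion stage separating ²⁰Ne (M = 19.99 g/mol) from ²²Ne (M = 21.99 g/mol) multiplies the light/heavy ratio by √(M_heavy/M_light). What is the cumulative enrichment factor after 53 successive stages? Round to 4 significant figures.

After 53 stages the ratio has grown by (√(21.99/19.99))^53 = (21.99/19.99)^(53/2).
= 1.10005^(53/2) = 12.51.

12.51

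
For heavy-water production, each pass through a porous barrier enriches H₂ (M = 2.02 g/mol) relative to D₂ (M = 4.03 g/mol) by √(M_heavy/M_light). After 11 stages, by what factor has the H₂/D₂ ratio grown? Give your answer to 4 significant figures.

44.64

The single-stage factor is √(M_heavy/M_light), so 11 stages give [√(4.03/2.02)]^11 = (4.03/2.02)^(11/2).
= 1.99505^(11/2) = 44.64.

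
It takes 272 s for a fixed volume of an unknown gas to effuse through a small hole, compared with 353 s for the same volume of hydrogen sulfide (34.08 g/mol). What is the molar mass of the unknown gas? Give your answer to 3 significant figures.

20.2 g/mol

Graham's law gives t_X/t_H₂S = √(M_X/M_H₂S).
272/353 = 0.7705 = √(M_X/34.08)
M_X = 34.08 × 0.7705² = 34.08 × 0.5937 = 20.2 g/mol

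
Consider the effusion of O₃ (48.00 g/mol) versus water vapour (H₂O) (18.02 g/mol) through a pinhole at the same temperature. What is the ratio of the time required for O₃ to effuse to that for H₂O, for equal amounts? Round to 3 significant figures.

Using Graham's law: t_O₃/t_H₂O = √(M_O₃/M_H₂O) = √(48.00/18.02) = √2.664 = 1.63.

1.63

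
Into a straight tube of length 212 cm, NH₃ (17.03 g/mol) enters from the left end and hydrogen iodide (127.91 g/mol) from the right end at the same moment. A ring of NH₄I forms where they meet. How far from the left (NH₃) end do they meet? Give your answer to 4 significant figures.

155.3 cm

Distances travelled in equal time are proportional to diffusion rates, so d_NH₃/d_HI = √(M_HI/M_NH₃) = √(127.91/17.03) = 2.741.
With d_NH₃ + d_HI = 212 cm, d_HI = 212/(1 + 2.741) = 56.68 cm.
d_NH₃ = 212 − 56.68 = 155.3 cm.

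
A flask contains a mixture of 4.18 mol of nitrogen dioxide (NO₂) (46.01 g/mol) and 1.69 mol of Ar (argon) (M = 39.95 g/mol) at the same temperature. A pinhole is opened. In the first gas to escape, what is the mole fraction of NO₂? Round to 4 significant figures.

Each component's effusion rate ∝ (its partial pressure)·(1/√M) ∝ n_i/√M_i.
So x_NO₂ in the escaping gas = (n_NO₂/√M_NO₂) / Σ(n_i/√M_i)
= (4.18/√46.01) / (4.18/√46.01 + 1.69/√39.95) = 0.6162/(0.6162 + 0.2674) = 0.6974.

0.6974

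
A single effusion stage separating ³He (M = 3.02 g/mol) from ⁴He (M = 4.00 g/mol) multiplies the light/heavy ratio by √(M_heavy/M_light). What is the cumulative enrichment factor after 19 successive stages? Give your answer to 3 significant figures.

14.4

Overall factor = α^19 with α = √(4.00/3.02), i.e. (4.00/3.02)^(19/2).
= 1.32450^(19/2) = 14.4.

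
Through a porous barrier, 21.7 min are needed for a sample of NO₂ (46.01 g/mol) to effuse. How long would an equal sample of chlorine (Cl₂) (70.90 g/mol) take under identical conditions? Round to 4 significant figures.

From Graham's law, t_Cl₂/t_NO₂ = √(M_Cl₂/M_NO₂) = √(70.90/46.01) = √1.541 = 1.241.
So the time for Cl₂ is 21.7 × 1.241 = 26.94 min.

26.94 min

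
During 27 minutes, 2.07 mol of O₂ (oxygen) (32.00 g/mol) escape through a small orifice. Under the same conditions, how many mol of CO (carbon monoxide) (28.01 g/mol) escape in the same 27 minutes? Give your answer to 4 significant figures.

From Graham's law, rate_CO/rate_O₂ = √(M_O₂/M_CO) = √(32.00/28.01) = √1.142 = 1.069.
So the amount for CO is 2.07 × 1.069 = 2.213 mol.

2.213 mol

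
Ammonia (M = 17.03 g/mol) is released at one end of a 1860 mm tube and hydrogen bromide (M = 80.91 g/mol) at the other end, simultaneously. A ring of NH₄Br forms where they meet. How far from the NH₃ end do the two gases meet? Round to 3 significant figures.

Distances travelled in equal time are proportional to diffusion rates, so d_NH₃/d_HBr = √(M_HBr/M_NH₃) = √(80.91/17.03) = 2.180.
With d_NH₃ + d_HBr = 1860 mm, d_HBr = 1860/(1 + 2.180) = 585.0 mm.
d_NH₃ = 1860 − 585.0 = 1280 mm.

1280 mm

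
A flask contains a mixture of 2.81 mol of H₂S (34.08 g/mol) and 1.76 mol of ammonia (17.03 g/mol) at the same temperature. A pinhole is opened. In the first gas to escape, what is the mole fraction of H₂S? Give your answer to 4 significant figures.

0.5302

Each component's effusion rate ∝ (its partial pressure)·(1/√M) ∝ n_i/√M_i.
Mole fraction of H₂S in the effusate = (n_H₂S/√M_H₂S) / (n_H₂S/√M_H₂S + n_NH₃/√M_NH₃)
= (2.81/√34.08) / (2.81/√34.08 + 1.76/√17.03) = 0.4813/(0.4813 + 0.4265) = 0.5302.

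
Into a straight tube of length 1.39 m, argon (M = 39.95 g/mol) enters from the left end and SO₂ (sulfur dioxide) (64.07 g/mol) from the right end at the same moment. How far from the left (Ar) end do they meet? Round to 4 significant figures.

The fronts meet when d_Ar + d_SO₂ = L with d_Ar/d_SO₂ = √(M_SO₂/M_Ar) (Graham's law). Here √(M_SO₂/M_Ar) = √(64.07/39.95) = 1.266.
With d_Ar + d_SO₂ = 1.39 m, d_SO₂ = 1.39/(1 + 1.266) = 0.6133 m.
d_Ar = 1.39 − 0.6133 = 0.7767 m.

0.7767 m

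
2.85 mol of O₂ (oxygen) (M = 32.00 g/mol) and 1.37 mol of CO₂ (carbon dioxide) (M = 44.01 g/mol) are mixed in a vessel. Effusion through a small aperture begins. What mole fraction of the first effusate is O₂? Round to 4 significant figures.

0.7093

The effusion rate of species i is ∝ p_i/√M_i ∝ n_i/√M_i.
x_O₂(eff) = (n_O₂/√M_O₂) / (n_O₂/√M_O₂ + n_CO₂/√M_CO₂)
= (2.85/√32.00) / (2.85/√32.00 + 1.37/√44.01) = 0.5038/(0.5038 + 0.2065) = 0.7093.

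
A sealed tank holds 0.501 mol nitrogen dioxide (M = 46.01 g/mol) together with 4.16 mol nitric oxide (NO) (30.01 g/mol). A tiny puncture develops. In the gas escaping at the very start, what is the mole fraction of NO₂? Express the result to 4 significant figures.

Effusion rate of each component ∝ n_i/√M_i (partial pressure × 1/√M).
Mole fraction of NO₂ in the effusate = (n_NO₂/√M_NO₂) / (n_NO₂/√M_NO₂ + n_NO/√M_NO)
= (0.501/√46.01) / (0.501/√46.01 + 4.16/√30.01) = 0.07386/(0.07386 + 0.7594) = 0.08864.

0.08864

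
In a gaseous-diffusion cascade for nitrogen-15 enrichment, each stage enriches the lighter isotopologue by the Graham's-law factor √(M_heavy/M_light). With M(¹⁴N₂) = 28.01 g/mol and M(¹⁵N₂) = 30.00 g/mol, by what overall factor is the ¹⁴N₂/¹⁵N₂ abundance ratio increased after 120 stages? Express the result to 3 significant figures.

61.4

Each stage multiplies the ratio by α = √(30.00/28.01), so after 120 stages the overall factor is α^120 = (30.00/28.01)^(120/2).
= 1.07105^60 = 61.4.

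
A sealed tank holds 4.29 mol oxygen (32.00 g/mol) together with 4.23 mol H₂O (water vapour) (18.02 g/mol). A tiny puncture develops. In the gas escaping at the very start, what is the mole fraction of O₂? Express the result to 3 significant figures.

Rate_i ∝ x_i/√M_i (Graham's law weighted by mole fraction), so the effusate composition follows n_i/√M_i.
x_O₂(eff) = (n_O₂/√M_O₂) / (n_O₂/√M_O₂ + n_H₂O/√M_H₂O)
= (4.29/√32.00) / (4.29/√32.00 + 4.23/√18.02) = 0.7584/(0.7584 + 0.9965) = 0.432.

0.432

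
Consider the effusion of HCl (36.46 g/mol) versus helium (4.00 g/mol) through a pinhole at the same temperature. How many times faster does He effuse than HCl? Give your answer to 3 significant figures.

3.02

Graham's law gives rate_He/rate_HCl = √(M_HCl/M_He) = √(36.46/4.00) = √9.115 = 3.02.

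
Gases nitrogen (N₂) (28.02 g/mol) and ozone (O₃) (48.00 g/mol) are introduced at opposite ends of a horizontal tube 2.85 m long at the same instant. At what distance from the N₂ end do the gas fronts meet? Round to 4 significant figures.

In equal time, each gas travels a distance ∝ its rate ∝ 1/√M, so d_N₂/d_O₃ = √(M_O₃/M_N₂) = √(48.00/28.02) = 1.309.
With d_N₂ + d_O₃ = 2.85 m, d_O₃ = 2.85/(1 + 1.309) = 1.234 m.
d_N₂ = 2.85 − 1.234 = 1.616 m.

1.616 m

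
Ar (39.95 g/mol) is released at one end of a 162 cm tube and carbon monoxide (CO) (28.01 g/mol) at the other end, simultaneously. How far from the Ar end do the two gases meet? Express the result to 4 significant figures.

Graham's law gives d_Ar/d_CO = rate_Ar/rate_CO = √(M_CO/M_Ar) = √(28.01/39.95) = 0.8373.
With d_Ar + d_CO = 162 cm, d_CO = 162/(1 + 0.8373) = 88.17 cm.
d_Ar = 162 − 88.17 = 73.83 cm.

73.83 cm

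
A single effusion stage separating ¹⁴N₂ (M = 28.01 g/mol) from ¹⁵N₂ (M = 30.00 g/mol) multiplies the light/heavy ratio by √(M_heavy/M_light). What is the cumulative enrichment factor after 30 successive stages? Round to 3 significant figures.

The single-stage factor is √(M_heavy/M_light), so 30 stages give [√(30.00/28.01)]^30 = (30.00/28.01)^(30/2).
= 1.07105^15 = 2.80.

2.80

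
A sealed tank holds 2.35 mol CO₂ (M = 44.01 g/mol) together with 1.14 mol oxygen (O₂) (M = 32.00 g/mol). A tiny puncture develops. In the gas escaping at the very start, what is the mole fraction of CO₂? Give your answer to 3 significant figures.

Effusion rate of each component ∝ n_i/√M_i (partial pressure × 1/√M).
Mole fraction of CO₂ in the effusate = (n_CO₂/√M_CO₂) / (n_CO₂/√M_CO₂ + n_O₂/√M_O₂)
= (2.35/√44.01) / (2.35/√44.01 + 1.14/√32.00) = 0.3542/(0.3542 + 0.2015) = 0.637.

0.637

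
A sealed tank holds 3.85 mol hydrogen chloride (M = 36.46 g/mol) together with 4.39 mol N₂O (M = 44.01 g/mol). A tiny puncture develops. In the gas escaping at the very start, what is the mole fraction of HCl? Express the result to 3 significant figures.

0.491

Effusion rate of each component ∝ n_i/√M_i (partial pressure × 1/√M).
So x_HCl in the escaping gas = (n_HCl/√M_HCl) / Σ(n_i/√M_i)
= (3.85/√36.46) / (3.85/√36.46 + 4.39/√44.01) = 0.6376/(0.6376 + 0.6617) = 0.491.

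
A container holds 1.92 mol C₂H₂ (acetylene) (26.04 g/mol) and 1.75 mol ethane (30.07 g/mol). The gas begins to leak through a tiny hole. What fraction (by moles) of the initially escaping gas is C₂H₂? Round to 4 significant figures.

0.5411

The effusion rate of species i is ∝ p_i/√M_i ∝ n_i/√M_i.
x_C₂H₂(eff) = (n_C₂H₂/√M_C₂H₂) / (n_C₂H₂/√M_C₂H₂ + n_C₂H₆/√M_C₂H₆)
= (1.92/√26.04) / (1.92/√26.04 + 1.75/√30.07) = 0.3763/(0.3763 + 0.3191) = 0.5411.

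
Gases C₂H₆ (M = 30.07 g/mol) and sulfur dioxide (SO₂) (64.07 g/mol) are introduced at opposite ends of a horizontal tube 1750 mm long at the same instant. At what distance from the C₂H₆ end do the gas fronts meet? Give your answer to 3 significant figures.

1040 mm

Distances travelled in equal time are proportional to diffusion rates, so d_C₂H₆/d_SO₂ = √(M_SO₂/M_C₂H₆) = √(64.07/30.07) = 1.460.
With d_C₂H₆ + d_SO₂ = 1750 mm, d_SO₂ = 1750/(1 + 1.460) = 711.5 mm.
d_C₂H₆ = 1750 − 711.5 = 1040 mm.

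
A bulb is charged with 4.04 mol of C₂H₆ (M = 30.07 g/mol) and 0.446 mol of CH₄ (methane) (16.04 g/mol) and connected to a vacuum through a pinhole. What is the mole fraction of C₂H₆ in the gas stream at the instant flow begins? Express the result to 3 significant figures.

0.869

Rate_i ∝ x_i/√M_i (Graham's law weighted by mole fraction), so the effusate composition follows n_i/√M_i.
Mole fraction of C₂H₆ in the effusate = (n_C₂H₆/√M_C₂H₆) / (n_C₂H₆/√M_C₂H₆ + n_CH₄/√M_CH₄)
= (4.04/√30.07) / (4.04/√30.07 + 0.446/√16.04) = 0.7367/(0.7367 + 0.1114) = 0.869.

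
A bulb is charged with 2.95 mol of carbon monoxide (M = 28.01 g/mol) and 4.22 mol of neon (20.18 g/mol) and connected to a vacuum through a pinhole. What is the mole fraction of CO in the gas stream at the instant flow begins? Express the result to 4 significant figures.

0.3724

Rate_i ∝ x_i/√M_i (Graham's law weighted by mole fraction), so the effusate composition follows n_i/√M_i.
So x_CO in the escaping gas = (n_CO/√M_CO) / Σ(n_i/√M_i)
= (2.95/√28.01) / (2.95/√28.01 + 4.22/√20.18) = 0.5574/(0.5574 + 0.9394) = 0.3724.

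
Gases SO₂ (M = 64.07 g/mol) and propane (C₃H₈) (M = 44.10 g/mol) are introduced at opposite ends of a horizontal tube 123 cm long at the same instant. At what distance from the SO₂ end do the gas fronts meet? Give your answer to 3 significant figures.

Distances travelled in equal time are proportional to diffusion rates, so d_SO₂/d_C₃H₈ = √(M_C₃H₈/M_SO₂) = √(44.10/64.07) = 0.8296.
With d_SO₂ + d_C₃H₈ = 123 cm, d_C₃H₈ = 123/(1 + 0.8296) = 67.23 cm.
d_SO₂ = 123 − 67.23 = 55.8 cm.

55.8 cm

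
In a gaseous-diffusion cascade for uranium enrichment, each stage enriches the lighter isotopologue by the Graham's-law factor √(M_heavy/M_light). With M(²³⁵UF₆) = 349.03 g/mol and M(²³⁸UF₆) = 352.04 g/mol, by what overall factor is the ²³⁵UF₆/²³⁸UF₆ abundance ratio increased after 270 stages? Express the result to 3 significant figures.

3.19

Each stage multiplies the ratio by α = √(352.04/349.03), so after 270 stages the overall factor is α^270 = (352.04/349.03)^(270/2).
= 1.00862^135 = 3.19.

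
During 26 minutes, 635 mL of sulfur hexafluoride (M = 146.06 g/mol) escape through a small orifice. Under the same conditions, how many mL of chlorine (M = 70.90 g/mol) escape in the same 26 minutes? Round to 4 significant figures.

911.4 mL

By Graham's law, rate_Cl₂/rate_SF₆ = √(M_SF₆/M_Cl₂) = √(146.06/70.90) = √2.060 = 1.435.
So the volume for Cl₂ is 635 × 1.435 = 911.4 mL.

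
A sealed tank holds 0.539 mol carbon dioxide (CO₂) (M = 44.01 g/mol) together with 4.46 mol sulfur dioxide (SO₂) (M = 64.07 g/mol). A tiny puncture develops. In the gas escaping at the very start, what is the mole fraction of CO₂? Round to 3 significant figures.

Rate_i ∝ x_i/√M_i (Graham's law weighted by mole fraction), so the effusate composition follows n_i/√M_i.
So x_CO₂ in the escaping gas = (n_CO₂/√M_CO₂) / Σ(n_i/√M_i)
= (0.539/√44.01) / (0.539/√44.01 + 4.46/√64.07) = 0.08125/(0.08125 + 0.5572) = 0.127.

0.127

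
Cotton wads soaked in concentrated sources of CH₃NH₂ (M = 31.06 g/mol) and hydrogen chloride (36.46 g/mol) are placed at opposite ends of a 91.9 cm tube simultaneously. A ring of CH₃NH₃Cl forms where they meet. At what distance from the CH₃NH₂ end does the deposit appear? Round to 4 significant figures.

Graham's law gives d_CH₃NH₂/d_HCl = rate_CH₃NH₂/rate_HCl = √(M_HCl/M_CH₃NH₂) = √(36.46/31.06) = 1.083.
With d_CH₃NH₂ + d_HCl = 91.9 cm, d_HCl = 91.9/(1 + 1.083) = 44.11 cm.
d_CH₃NH₂ = 91.9 − 44.11 = 47.79 cm.

47.79 cm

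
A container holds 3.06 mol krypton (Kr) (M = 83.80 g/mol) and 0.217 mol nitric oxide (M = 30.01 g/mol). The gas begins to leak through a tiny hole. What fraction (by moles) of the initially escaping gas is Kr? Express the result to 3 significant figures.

Each component's effusion rate ∝ (its partial pressure)·(1/√M) ∝ n_i/√M_i.
So x_Kr in the escaping gas = (n_Kr/√M_Kr) / Σ(n_i/√M_i)
= (3.06/√83.80) / (3.06/√83.80 + 0.217/√30.01) = 0.3343/(0.3343 + 0.03961) = 0.894.

0.894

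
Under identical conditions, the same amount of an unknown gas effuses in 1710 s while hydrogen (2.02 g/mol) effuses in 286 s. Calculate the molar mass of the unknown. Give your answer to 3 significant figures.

By Graham's law, t_X/t_H₂ = √(M_X/M_H₂).
1710/286 = 5.979 = √(M_X/2.02)
M_X = 2.02 × 5.979² = 2.02 × 35.75 = 72.2 g/mol

72.2 g/mol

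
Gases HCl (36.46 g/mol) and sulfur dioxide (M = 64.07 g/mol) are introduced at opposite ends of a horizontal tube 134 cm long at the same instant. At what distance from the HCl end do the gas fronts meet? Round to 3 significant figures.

The fronts meet when d_HCl + d_SO₂ = L with d_HCl/d_SO₂ = √(M_SO₂/M_HCl) (Graham's law). Here √(M_SO₂/M_HCl) = √(64.07/36.46) = 1.326.
With d_HCl + d_SO₂ = 134 cm, d_SO₂ = 134/(1 + 1.326) = 57.62 cm.
d_HCl = 134 − 57.62 = 76.4 cm.

76.4 cm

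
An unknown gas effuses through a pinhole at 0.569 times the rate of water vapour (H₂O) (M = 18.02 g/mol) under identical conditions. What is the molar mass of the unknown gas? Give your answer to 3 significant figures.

Since effusion rate ∝ 1/√M, rate_X/rate_H₂O = √(M_H₂O/M_X).
0.569 = √(18.02/M_X)
M_X = 18.02 / 0.569² = 18.02 / 0.3238 = 55.7 g/mol

55.7 g/mol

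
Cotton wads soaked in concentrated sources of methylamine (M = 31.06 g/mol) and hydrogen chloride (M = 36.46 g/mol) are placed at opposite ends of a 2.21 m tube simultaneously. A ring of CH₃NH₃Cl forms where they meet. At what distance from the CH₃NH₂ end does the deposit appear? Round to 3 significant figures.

Graham's law gives d_CH₃NH₂/d_HCl = rate_CH₃NH₂/rate_HCl = √(M_HCl/M_CH₃NH₂) = √(36.46/31.06) = 1.083.
With d_CH₃NH₂ + d_HCl = 2.21 m, d_HCl = 2.21/(1 + 1.083) = 1.061 m.
d_CH₃NH₂ = 2.21 − 1.061 = 1.15 m.

1.15 m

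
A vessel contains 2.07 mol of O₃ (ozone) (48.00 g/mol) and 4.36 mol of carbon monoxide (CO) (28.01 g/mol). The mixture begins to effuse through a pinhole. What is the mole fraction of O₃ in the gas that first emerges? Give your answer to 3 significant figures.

Each component's effusion rate ∝ (its partial pressure)·(1/√M) ∝ n_i/√M_i.
x_O₃(eff) = (n_O₃/√M_O₃) / (n_O₃/√M_O₃ + n_CO/√M_CO)
= (2.07/√48.00) / (2.07/√48.00 + 4.36/√28.01) = 0.2988/(0.2988 + 0.8238) = 0.266.

0.266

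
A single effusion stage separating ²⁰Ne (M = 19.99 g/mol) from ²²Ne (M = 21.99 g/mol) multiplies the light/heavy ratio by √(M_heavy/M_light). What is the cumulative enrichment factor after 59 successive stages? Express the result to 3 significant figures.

The single-stage factor is √(M_heavy/M_light), so 59 stages give [√(21.99/19.99)]^59 = (21.99/19.99)^(59/2).
= 1.10005^(59/2) = 16.7.

16.7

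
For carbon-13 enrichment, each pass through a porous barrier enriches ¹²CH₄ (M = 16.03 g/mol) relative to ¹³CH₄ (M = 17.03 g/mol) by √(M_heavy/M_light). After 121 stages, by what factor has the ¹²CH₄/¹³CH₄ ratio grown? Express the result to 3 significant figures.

The single-stage factor is √(M_heavy/M_light), so 121 stages give [√(17.03/16.03)]^121 = (17.03/16.03)^(121/2).
= 1.06238^(121/2) = 38.9.

38.9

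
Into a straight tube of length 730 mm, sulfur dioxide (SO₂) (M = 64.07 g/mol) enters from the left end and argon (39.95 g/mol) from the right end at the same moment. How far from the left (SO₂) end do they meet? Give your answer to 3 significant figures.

In equal time, each gas travels a distance ∝ its rate ∝ 1/√M, so d_SO₂/d_Ar = √(M_Ar/M_SO₂) = √(39.95/64.07) = 0.7896.
With d_SO₂ + d_Ar = 730 mm, d_Ar = 730/(1 + 0.7896) = 407.9 mm.
d_SO₂ = 730 − 407.9 = 322 mm.

322 mm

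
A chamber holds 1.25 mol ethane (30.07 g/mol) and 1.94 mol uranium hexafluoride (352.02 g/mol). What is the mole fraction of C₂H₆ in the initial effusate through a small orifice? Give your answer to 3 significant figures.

0.688

Rate_i ∝ x_i/√M_i (Graham's law weighted by mole fraction), so the effusate composition follows n_i/√M_i.
So x_C₂H₆ in the escaping gas = (n_C₂H₆/√M_C₂H₆) / Σ(n_i/√M_i)
= (1.25/√30.07) / (1.25/√30.07 + 1.94/√352.02) = 0.2280/(0.2280 + 0.1034) = 0.688.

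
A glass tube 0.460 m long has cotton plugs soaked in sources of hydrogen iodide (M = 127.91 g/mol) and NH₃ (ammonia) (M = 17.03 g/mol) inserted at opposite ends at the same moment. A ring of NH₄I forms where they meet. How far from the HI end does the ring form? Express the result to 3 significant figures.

0.123 m

Distances travelled in equal time are proportional to diffusion rates, so d_HI/d_NH₃ = √(M_NH₃/M_HI) = √(17.03/127.91) = 0.3649.
With d_HI + d_NH₃ = 0.460 m, d_NH₃ = 0.460/(1 + 0.3649) = 0.3370 m.
d_HI = 0.460 − 0.3370 = 0.123 m.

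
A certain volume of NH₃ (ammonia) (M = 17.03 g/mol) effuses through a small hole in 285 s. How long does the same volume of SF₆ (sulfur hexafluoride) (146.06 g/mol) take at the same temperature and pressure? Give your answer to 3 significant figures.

835 s

Since effusion rate ∝ 1/√M, t_SF₆/t_NH₃ = √(M_SF₆/M_NH₃) = √(146.06/17.03) = √8.577 = 2.929.
So the time for SF₆ is 285 × 2.929 = 835 s.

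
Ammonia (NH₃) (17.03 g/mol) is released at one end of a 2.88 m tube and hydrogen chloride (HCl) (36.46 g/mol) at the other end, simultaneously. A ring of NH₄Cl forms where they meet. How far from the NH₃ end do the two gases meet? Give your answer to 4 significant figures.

Graham's law gives d_NH₃/d_HCl = rate_NH₃/rate_HCl = √(M_HCl/M_NH₃) = √(36.46/17.03) = 1.463.
With d_NH₃ + d_HCl = 2.88 m, d_HCl = 2.88/(1 + 1.463) = 1.169 m.
d_NH₃ = 2.88 − 1.169 = 1.711 m.

1.711 m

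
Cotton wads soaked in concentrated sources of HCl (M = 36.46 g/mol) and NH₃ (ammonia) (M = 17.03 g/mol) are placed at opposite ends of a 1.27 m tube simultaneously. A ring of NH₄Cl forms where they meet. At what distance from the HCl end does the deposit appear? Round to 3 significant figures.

0.516 m

The fronts meet when d_HCl + d_NH₃ = L with d_HCl/d_NH₃ = √(M_NH₃/M_HCl) (Graham's law). Here √(M_NH₃/M_HCl) = √(17.03/36.46) = 0.6834.
With d_HCl + d_NH₃ = 1.27 m, d_NH₃ = 1.27/(1 + 0.6834) = 0.7544 m.
d_HCl = 1.27 − 0.7544 = 0.516 m.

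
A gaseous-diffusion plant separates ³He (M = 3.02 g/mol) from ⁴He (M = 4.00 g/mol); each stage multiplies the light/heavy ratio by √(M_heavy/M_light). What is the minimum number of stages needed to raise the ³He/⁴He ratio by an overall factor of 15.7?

With α = √(4.00/3.02) per stage, ln α = ½ ln(1.32450) = 0.1405.
Need α^N ≥ 15.7 ⇒ N ≥ ln(15.7) / ln α = 2.754 / 0.1405 = 19.60.
Minimum whole number of stages: N = 20.

20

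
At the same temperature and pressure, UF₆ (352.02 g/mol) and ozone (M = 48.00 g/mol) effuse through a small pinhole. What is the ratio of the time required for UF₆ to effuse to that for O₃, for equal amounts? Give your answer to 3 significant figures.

Using Graham's law: t_UF₆/t_O₃ = √(M_UF₆/M_O₃) = √(352.02/48.00) = √7.334 = 2.71.

2.71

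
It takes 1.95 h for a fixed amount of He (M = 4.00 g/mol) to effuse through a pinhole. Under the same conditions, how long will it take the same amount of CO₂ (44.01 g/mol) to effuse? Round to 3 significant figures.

By Graham's law, t_CO₂/t_He = √(M_CO₂/M_He) = √(44.01/4.00) = √11.00 = 3.317.
So the time for CO₂ is 1.95 × 3.317 = 6.47 h.

6.47 h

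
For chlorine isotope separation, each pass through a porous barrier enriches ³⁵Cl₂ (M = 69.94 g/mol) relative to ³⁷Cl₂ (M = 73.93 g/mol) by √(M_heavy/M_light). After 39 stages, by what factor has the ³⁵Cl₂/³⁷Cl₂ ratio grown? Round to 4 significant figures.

2.950

The single-stage factor is √(M_heavy/M_light), so 39 stages give [√(73.93/69.94)]^39 = (73.93/69.94)^(39/2).
= 1.05705^(39/2) = 2.950.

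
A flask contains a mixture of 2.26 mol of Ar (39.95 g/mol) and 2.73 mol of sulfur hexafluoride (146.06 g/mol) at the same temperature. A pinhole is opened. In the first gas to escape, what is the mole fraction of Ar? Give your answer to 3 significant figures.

Effusion rate of each component ∝ n_i/√M_i (partial pressure × 1/√M).
So x_Ar in the escaping gas = (n_Ar/√M_Ar) / Σ(n_i/√M_i)
= (2.26/√39.95) / (2.26/√39.95 + 2.73/√146.06) = 0.3576/(0.3576 + 0.2259) = 0.613.

0.613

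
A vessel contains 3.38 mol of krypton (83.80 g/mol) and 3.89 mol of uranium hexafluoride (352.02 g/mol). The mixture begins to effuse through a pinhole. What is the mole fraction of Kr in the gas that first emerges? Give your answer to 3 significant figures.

Each component's effusion rate ∝ (its partial pressure)·(1/√M) ∝ n_i/√M_i.
So x_Kr in the escaping gas = (n_Kr/√M_Kr) / Σ(n_i/√M_i)
= (3.38/√83.80) / (3.38/√83.80 + 3.89/√352.02) = 0.3692/(0.3692 + 0.2073) = 0.640.

0.640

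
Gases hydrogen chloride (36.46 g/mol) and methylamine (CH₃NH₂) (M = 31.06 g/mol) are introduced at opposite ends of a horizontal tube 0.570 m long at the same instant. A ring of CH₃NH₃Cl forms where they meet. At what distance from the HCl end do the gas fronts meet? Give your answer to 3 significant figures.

Graham's law gives d_HCl/d_CH₃NH₂ = rate_HCl/rate_CH₃NH₂ = √(M_CH₃NH₂/M_HCl) = √(31.06/36.46) = 0.9230.
With d_HCl + d_CH₃NH₂ = 0.570 m, d_CH₃NH₂ = 0.570/(1 + 0.9230) = 0.2964 m.
d_HCl = 0.570 − 0.2964 = 0.274 m.

0.274 m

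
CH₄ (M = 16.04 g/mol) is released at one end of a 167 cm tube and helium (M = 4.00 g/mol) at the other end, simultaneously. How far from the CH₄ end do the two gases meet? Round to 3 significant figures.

In equal time, each gas travels a distance ∝ its rate ∝ 1/√M, so d_CH₄/d_He = √(M_He/M_CH₄) = √(4.00/16.04) = 0.4994.
With d_CH₄ + d_He = 167 cm, d_He = 167/(1 + 0.4994) = 111.4 cm.
d_CH₄ = 167 − 111.4 = 55.6 cm.

55.6 cm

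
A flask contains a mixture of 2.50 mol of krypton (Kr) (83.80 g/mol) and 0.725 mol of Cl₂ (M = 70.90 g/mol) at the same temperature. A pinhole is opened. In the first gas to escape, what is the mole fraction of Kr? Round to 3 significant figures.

0.760

Each component's effusion rate ∝ (its partial pressure)·(1/√M) ∝ n_i/√M_i.
Mole fraction of Kr in the effusate = (n_Kr/√M_Kr) / (n_Kr/√M_Kr + n_Cl₂/√M_Cl₂)
= (2.50/√83.80) / (2.50/√83.80 + 0.725/√70.90) = 0.2731/(0.2731 + 0.08610) = 0.760.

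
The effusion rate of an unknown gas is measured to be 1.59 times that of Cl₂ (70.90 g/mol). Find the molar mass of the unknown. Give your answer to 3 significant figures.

28.0 g/mol

From Graham's law, rate_X/rate_Cl₂ = √(M_Cl₂/M_X).
1.59 = √(70.90/M_X)
M_X = 70.90 / 1.59² = 70.90 / 2.528 = 28.0 g/mol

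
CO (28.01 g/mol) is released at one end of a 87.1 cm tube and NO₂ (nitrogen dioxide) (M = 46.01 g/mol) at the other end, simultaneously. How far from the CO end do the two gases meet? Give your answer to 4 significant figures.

Graham's law gives d_CO/d_NO₂ = rate_CO/rate_NO₂ = √(M_NO₂/M_CO) = √(46.01/28.01) = 1.282.
With d_CO + d_NO₂ = 87.1 cm, d_NO₂ = 87.1/(1 + 1.282) = 38.17 cm.
d_CO = 87.1 − 38.17 = 48.93 cm.

48.93 cm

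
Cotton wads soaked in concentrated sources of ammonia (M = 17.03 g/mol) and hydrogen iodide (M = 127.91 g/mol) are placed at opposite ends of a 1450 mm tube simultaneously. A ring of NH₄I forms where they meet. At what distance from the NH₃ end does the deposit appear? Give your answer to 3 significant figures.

Distances travelled in equal time are proportional to diffusion rates, so d_NH₃/d_HI = √(M_HI/M_NH₃) = √(127.91/17.03) = 2.741.
With d_NH₃ + d_HI = 1450 mm, d_HI = 1450/(1 + 2.741) = 387.6 mm.
d_NH₃ = 1450 − 387.6 = 1060 mm.

1060 mm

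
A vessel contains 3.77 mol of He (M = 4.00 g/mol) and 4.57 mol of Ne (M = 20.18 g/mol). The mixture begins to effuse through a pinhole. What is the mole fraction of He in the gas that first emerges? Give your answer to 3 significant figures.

The effusion rate of species i is ∝ p_i/√M_i ∝ n_i/√M_i.
So x_He in the escaping gas = (n_He/√M_He) / Σ(n_i/√M_i)
= (3.77/√4.00) / (3.77/√4.00 + 4.57/√20.18) = 1.885/(1.885 + 1.017) = 0.649.

0.649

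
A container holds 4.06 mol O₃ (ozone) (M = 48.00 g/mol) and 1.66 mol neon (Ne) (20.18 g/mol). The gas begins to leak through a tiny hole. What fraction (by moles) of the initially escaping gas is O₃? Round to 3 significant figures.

Effusion rate of each component ∝ n_i/√M_i (partial pressure × 1/√M).
Mole fraction of O₃ in the effusate = (n_O₃/√M_O₃) / (n_O₃/√M_O₃ + n_Ne/√M_Ne)
= (4.06/√48.00) / (4.06/√48.00 + 1.66/√20.18) = 0.5860/(0.5860 + 0.3695) = 0.613.

0.613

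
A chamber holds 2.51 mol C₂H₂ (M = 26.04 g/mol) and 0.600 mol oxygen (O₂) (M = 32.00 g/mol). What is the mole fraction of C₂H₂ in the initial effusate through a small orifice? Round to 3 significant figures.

0.823

The effusion rate of species i is ∝ p_i/√M_i ∝ n_i/√M_i.
x_C₂H₂(eff) = (n_C₂H₂/√M_C₂H₂) / (n_C₂H₂/√M_C₂H₂ + n_O₂/√M_O₂)
= (2.51/√26.04) / (2.51/√26.04 + 0.600/√32.00) = 0.4919/(0.4919 + 0.1061) = 0.823.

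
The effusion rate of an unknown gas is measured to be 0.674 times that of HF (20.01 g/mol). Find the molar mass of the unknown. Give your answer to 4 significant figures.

By Graham's law, rate_X/rate_HF = √(M_HF/M_X).
0.674 = √(20.01/M_X)
M_X = 20.01 / 0.674² = 20.01 / 0.4543 = 44.05 g/mol

44.05 g/mol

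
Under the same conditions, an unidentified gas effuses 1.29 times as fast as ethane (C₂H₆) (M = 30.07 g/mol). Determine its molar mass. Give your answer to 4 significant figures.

18.07 g/mol

Using Graham's law: rate_X/rate_C₂H₆ = √(M_C₂H₆/M_X).
1.29 = √(30.07/M_X)
M_X = 30.07 / 1.29² = 30.07 / 1.664 = 18.07 g/mol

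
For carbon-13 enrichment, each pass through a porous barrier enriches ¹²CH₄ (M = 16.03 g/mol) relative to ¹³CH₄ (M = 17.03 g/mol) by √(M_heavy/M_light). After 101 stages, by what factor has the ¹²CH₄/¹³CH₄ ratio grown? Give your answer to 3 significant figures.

21.2

After 101 stages the ratio has grown by (√(17.03/16.03))^101 = (17.03/16.03)^(101/2).
= 1.06238^(101/2) = 21.2.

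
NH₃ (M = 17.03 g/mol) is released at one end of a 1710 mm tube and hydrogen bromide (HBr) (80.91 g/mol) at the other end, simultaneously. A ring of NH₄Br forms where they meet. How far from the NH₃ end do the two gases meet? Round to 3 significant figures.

Distances travelled in equal time are proportional to diffusion rates, so d_NH₃/d_HBr = √(M_HBr/M_NH₃) = √(80.91/17.03) = 2.180.
With d_NH₃ + d_HBr = 1710 mm, d_HBr = 1710/(1 + 2.180) = 537.8 mm.
d_NH₃ = 1710 − 537.8 = 1170 mm.

1170 mm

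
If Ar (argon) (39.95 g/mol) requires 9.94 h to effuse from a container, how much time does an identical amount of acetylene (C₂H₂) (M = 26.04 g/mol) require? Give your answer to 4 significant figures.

Using Graham's law: t_C₂H₂/t_Ar = √(M_C₂H₂/M_Ar) = √(26.04/39.95) = √0.6518 = 0.8074.
So the time for C₂H₂ is 9.94 × 0.8074 = 8.025 h.

8.025 h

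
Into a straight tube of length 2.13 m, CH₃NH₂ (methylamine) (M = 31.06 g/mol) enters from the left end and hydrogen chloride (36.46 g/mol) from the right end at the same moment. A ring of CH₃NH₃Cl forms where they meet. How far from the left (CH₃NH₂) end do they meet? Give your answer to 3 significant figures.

Distances travelled in equal time are proportional to diffusion rates, so d_CH₃NH₂/d_HCl = √(M_HCl/M_CH₃NH₂) = √(36.46/31.06) = 1.083.
With d_CH₃NH₂ + d_HCl = 2.13 m, d_HCl = 2.13/(1 + 1.083) = 1.022 m.
d_CH₃NH₂ = 2.13 − 1.022 = 1.11 m.

1.11 m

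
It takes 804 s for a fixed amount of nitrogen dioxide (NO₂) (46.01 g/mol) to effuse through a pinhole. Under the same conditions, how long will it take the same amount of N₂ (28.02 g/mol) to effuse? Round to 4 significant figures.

627.4 s

Graham's law gives t_N₂/t_NO₂ = √(M_N₂/M_NO₂) = √(28.02/46.01) = √0.6090 = 0.7804.
So the time for N₂ is 804 × 0.7804 = 627.4 s.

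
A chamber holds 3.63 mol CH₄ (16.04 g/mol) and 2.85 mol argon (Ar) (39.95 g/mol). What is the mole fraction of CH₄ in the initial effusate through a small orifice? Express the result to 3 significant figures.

Rate_i ∝ x_i/√M_i (Graham's law weighted by mole fraction), so the effusate composition follows n_i/√M_i.
x_CH₄(eff) = (n_CH₄/√M_CH₄) / (n_CH₄/√M_CH₄ + n_Ar/√M_Ar)
= (3.63/√16.04) / (3.63/√16.04 + 2.85/√39.95) = 0.9064/(0.9064 + 0.4509) = 0.668.

0.668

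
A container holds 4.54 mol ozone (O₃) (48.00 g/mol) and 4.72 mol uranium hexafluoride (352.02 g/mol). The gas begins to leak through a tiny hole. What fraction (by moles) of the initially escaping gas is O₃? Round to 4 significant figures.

0.7226

Each component's effusion rate ∝ (its partial pressure)·(1/√M) ∝ n_i/√M_i.
x_O₃(eff) = (n_O₃/√M_O₃) / (n_O₃/√M_O₃ + n_UF₆/√M_UF₆)
= (4.54/√48.00) / (4.54/√48.00 + 4.72/√352.02) = 0.6553/(0.6553 + 0.2516) = 0.7226.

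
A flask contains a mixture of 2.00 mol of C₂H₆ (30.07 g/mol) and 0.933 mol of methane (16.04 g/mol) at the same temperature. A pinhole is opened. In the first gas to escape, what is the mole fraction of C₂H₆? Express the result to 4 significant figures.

Rate_i ∝ x_i/√M_i (Graham's law weighted by mole fraction), so the effusate composition follows n_i/√M_i.
Mole fraction of C₂H₆ in the effusate = (n_C₂H₆/√M_C₂H₆) / (n_C₂H₆/√M_C₂H₆ + n_CH₄/√M_CH₄)
= (2.00/√30.07) / (2.00/√30.07 + 0.933/√16.04) = 0.3647/(0.3647 + 0.2330) = 0.6102.

0.6102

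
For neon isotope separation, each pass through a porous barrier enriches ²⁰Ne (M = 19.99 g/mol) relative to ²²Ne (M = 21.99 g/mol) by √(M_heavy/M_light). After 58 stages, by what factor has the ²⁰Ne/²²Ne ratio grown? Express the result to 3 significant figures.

The single-stage factor is √(M_heavy/M_light), so 58 stages give [√(21.99/19.99)]^58 = (21.99/19.99)^(58/2).
= 1.10005^29 = 15.9.

15.9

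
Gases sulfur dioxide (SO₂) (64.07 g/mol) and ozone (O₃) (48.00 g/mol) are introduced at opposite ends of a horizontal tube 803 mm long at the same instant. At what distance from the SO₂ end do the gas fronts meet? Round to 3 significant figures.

373 mm

The fronts meet when d_SO₂ + d_O₃ = L with d_SO₂/d_O₃ = √(M_O₃/M_SO₂) (Graham's law). Here √(M_O₃/M_SO₂) = √(48.00/64.07) = 0.8656.
With d_SO₂ + d_O₃ = 803 mm, d_O₃ = 803/(1 + 0.8656) = 430.4 mm.
d_SO₂ = 803 − 430.4 = 373 mm.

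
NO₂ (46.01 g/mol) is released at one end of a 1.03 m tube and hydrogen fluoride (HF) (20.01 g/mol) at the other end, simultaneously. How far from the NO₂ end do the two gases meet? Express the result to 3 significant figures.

The fronts meet when d_NO₂ + d_HF = L with d_NO₂/d_HF = √(M_HF/M_NO₂) (Graham's law). Here √(M_HF/M_NO₂) = √(20.01/46.01) = 0.6595.
With d_NO₂ + d_HF = 1.03 m, d_HF = 1.03/(1 + 0.6595) = 0.6207 m.
d_NO₂ = 1.03 − 0.6207 = 0.409 m.

0.409 m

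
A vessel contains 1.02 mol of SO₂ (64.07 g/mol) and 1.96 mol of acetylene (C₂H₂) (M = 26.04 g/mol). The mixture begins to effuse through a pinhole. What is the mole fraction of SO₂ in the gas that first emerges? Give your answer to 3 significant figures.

Each component's effusion rate ∝ (its partial pressure)·(1/√M) ∝ n_i/√M_i.
x_SO₂(eff) = (n_SO₂/√M_SO₂) / (n_SO₂/√M_SO₂ + n_C₂H₂/√M_C₂H₂)
= (1.02/√64.07) / (1.02/√64.07 + 1.96/√26.04) = 0.1274/(0.1274 + 0.3841) = 0.249.

0.249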